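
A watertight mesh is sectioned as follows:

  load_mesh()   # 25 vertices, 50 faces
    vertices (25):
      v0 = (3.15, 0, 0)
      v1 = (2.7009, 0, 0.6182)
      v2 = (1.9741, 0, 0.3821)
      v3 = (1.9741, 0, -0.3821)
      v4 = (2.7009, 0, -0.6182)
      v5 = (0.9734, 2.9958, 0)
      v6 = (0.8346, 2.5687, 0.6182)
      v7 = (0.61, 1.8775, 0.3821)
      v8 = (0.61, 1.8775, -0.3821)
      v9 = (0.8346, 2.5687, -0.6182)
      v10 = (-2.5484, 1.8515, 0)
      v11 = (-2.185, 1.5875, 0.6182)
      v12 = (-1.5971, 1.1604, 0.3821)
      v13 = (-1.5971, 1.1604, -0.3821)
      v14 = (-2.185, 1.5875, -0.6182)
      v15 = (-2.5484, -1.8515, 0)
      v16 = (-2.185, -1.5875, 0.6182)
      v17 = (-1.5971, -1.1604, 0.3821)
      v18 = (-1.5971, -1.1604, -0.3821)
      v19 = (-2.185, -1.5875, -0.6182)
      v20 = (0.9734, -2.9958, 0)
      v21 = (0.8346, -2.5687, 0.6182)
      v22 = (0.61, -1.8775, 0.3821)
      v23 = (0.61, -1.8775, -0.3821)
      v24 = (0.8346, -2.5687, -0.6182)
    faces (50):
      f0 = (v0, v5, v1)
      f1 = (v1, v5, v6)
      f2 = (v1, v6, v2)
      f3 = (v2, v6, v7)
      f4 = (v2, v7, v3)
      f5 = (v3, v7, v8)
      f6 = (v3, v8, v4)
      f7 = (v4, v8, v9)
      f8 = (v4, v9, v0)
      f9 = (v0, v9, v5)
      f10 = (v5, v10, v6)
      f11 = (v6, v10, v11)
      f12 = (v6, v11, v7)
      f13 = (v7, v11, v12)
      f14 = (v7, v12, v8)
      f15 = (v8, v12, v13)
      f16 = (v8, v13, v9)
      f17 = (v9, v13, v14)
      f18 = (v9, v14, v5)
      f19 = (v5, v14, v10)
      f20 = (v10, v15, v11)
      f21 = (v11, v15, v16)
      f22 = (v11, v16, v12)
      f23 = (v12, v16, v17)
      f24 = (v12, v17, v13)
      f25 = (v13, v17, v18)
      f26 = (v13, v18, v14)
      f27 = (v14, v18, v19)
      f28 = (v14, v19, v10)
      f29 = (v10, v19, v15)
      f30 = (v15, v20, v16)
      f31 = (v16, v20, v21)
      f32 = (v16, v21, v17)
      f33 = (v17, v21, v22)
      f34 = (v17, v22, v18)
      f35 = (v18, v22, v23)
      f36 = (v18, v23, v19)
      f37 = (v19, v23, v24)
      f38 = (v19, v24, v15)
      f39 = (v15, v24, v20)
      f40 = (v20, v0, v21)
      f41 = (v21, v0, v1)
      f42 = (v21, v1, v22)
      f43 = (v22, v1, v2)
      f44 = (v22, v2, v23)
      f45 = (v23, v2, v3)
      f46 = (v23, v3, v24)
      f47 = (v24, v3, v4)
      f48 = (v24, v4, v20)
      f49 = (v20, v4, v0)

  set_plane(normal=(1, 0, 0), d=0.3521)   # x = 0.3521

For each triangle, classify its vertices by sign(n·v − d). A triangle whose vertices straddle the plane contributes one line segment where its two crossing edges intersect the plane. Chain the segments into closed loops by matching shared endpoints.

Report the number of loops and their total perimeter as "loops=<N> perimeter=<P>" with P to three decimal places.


Straddling triangles (20 of 50):
  (v5,v10,v6) [+-+] → (0.3521, 2.79393, 0)–(0.3521, 2.46641, 0.530029)  len=0.6231
  (v6,v10,v11) [+--] → (0.3521, 2.46641, 0.530029)–(0.3521, 2.41191, 0.6182)  len=0.1037
  (v6,v11,v7) [+-+] → (0.3521, 2.41191, 0.6182)–(0.3521, 1.85074, 0.403885)  len=0.6007
  (v7,v11,v12) [+--] → (0.3521, 1.85074, 0.403885)–(0.3521, 1.79371, 0.3821)  len=0.0611
  (v7,v12,v8) [+-+] → (0.3521, 1.79371, 0.3821)–(0.3521, 1.79371, -0.292803)  len=0.6749
  (v8,v12,v13) [+--] → (0.3521, 1.79371, -0.292803)–(0.3521, 1.79371, -0.3821)  len=0.0893
  (v8,v13,v9) [+-+] → (0.3521, 1.79371, -0.3821)–(0.3521, 2.28926, -0.571353)  len=0.5305
  (v9,v13,v14) [+--] → (0.3521, 2.28926, -0.571353)–(0.3521, 2.41191, -0.6182)  len=0.1313
  (v9,v14,v5) [+-+] → (0.3521, 2.41191, -0.6182)–(0.3521, 2.71877, -0.121608)  len=0.5837
  (v5,v14,v10) [+--] → (0.3521, 2.71877, -0.121608)–(0.3521, 2.79393, 0)  len=0.1430
  (v15,v20,v16) [-+-] → (0.3521, -2.79393, 0)–(0.3521, -2.71877, 0.121608)  len=0.1430
  (v16,v20,v21) [-++] → (0.3521, -2.71877, 0.121608)–(0.3521, -2.41191, 0.6182)  len=0.5837
  (v16,v21,v17) [-+-] → (0.3521, -2.41191, 0.6182)–(0.3521, -2.28926, 0.571353)  len=0.1313
  (v17,v21,v22) [-++] → (0.3521, -2.28926, 0.571353)–(0.3521, -1.79371, 0.3821)  len=0.5305
  (v17,v22,v18) [-+-] → (0.3521, -1.79371, 0.3821)–(0.3521, -1.79371, 0.292803)  len=0.0893
  (v18,v22,v23) [-++] → (0.3521, -1.79371, 0.292803)–(0.3521, -1.79371, -0.3821)  len=0.6749
  (v18,v23,v19) [-+-] → (0.3521, -1.79371, -0.3821)–(0.3521, -1.85074, -0.403885)  len=0.0611
  (v19,v23,v24) [-++] → (0.3521, -1.85074, -0.403885)–(0.3521, -2.41191, -0.6182)  len=0.6007
  (v19,v24,v15) [-+-] → (0.3521, -2.41191, -0.6182)–(0.3521, -2.46641, -0.530029)  len=0.1037
  (v15,v24,v20) [-++] → (0.3521, -2.46641, -0.530029)–(0.3521, -2.79393, 0)  len=0.6231

Chained into 2 loop(s):
  loop 1: 10 segments, perimeter = 3.5411
  loop 2: 10 segments, perimeter = 3.5411
Total perimeter = 7.082

loops=2 perimeter=7.082


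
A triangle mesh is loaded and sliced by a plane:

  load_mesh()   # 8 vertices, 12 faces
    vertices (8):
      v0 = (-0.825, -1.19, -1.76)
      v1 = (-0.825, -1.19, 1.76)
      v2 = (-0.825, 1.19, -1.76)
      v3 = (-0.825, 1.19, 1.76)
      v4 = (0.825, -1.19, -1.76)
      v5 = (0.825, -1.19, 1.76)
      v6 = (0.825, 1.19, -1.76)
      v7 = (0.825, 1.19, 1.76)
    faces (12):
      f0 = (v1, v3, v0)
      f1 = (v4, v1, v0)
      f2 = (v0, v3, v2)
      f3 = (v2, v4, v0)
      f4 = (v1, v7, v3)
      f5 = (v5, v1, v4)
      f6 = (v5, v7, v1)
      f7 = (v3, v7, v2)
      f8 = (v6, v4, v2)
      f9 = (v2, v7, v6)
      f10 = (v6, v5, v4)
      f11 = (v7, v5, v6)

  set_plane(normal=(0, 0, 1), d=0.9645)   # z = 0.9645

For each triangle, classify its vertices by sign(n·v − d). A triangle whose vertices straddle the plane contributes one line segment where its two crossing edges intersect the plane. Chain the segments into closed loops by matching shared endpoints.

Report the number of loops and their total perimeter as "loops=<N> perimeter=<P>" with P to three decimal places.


Straddling triangles (8 of 12):
  (v1,v3,v0) [++-] → (-0.825, 0.652134, 0.9645)–(-0.825, -1.19, 0.9645)  len=1.8421
  (v4,v1,v0) [-+-] → (-0.452109, -1.19, 0.9645)–(-0.825, -1.19, 0.9645)  len=0.3729
  (v0,v3,v2) [-+-] → (-0.825, 0.652134, 0.9645)–(-0.825, 1.19, 0.9645)  len=0.5379
  (v5,v1,v4) [++-] → (-0.452109, -1.19, 0.9645)–(0.825, -1.19, 0.9645)  len=1.2771
  (v3,v7,v2) [++-] → (0.452109, 1.19, 0.9645)–(-0.825, 1.19, 0.9645)  len=1.2771
  (v2,v7,v6) [-+-] → (0.452109, 1.19, 0.9645)–(0.825, 1.19, 0.9645)  len=0.3729
  (v6,v5,v4) [-+-] → (0.825, -0.652134, 0.9645)–(0.825, -1.19, 0.9645)  len=0.5379
  (v7,v5,v6) [++-] → (0.825, -0.652134, 0.9645)–(0.825, 1.19, 0.9645)  len=1.8421

Chained into 1 loop(s):
  loop 1: 8 segments, perimeter = 8.0600
Total perimeter = 8.060

loops=1 perimeter=8.060


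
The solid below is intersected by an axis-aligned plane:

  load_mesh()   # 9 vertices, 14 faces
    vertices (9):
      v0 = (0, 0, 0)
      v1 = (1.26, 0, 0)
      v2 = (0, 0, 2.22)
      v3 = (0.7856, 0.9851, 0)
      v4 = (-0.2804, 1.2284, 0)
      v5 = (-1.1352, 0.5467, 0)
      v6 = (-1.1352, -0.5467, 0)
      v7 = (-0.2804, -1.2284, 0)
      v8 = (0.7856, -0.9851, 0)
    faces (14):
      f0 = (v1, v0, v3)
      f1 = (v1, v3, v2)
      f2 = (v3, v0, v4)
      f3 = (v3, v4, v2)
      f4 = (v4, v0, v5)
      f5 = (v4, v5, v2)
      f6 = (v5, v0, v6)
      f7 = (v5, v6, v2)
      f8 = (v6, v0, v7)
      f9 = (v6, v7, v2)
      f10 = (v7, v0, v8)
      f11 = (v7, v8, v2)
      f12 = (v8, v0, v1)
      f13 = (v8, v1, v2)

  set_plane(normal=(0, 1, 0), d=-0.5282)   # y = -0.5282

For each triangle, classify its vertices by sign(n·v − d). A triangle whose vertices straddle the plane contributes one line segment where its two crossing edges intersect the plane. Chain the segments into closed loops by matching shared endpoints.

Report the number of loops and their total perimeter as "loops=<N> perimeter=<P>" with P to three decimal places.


Straddling triangles (8 of 14):
  (v5,v0,v6) [++-] → (-1.09679, -0.5282, 0)–(-1.1352, -0.5282, 0)  len=0.0384
  (v5,v6,v2) [+-+] → (-1.1352, -0.5282, 0)–(-1.09679, -0.5282, 0.0751235)  len=0.0844
  (v6,v0,v7) [-+-] → (-1.09679, -0.5282, 0)–(-0.120569, -0.5282, 0)  len=0.9762
  (v6,v7,v2) [--+] → (-0.120569, -0.5282, 1.26542)–(-1.09679, -0.5282, 0.0751235)  len=1.5394
  (v7,v0,v8) [-+-] → (-0.120569, -0.5282, 0)–(0.42123, -0.5282, 0)  len=0.5418
  (v7,v8,v2) [--+] → (0.42123, -0.5282, 1.02966)–(-0.120569, -0.5282, 1.26542)  len=0.5909
  (v8,v0,v1) [-++] → (0.42123, -0.5282, 0)–(1.00563, -0.5282, 0)  len=0.5844
  (v8,v1,v2) [-++] → (1.00563, -0.5282, 0)–(0.42123, -0.5282, 1.02966)  len=1.1839

Chained into 1 loop(s):
  loop 1: 8 segments, perimeter = 5.5394
Total perimeter = 5.539

loops=1 perimeter=5.539


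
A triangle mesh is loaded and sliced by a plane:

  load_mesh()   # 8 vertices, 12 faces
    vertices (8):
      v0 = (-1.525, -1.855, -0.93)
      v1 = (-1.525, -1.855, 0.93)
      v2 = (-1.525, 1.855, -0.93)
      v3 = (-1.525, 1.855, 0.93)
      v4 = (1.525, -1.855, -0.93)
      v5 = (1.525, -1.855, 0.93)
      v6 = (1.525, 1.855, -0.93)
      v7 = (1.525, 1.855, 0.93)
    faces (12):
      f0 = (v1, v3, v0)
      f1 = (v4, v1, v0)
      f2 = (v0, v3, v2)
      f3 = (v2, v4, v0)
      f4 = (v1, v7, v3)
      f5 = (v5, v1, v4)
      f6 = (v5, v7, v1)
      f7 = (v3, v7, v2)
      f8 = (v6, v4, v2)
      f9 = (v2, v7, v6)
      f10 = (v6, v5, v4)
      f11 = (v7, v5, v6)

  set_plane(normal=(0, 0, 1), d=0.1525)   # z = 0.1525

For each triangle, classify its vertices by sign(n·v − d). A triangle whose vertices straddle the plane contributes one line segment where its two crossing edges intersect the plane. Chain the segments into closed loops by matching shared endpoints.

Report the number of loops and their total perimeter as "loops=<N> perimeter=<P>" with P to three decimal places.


Straddling triangles (8 of 12):
  (v1,v3,v0) [++-] → (-1.525, 0.30418, 0.1525)–(-1.525, -1.855, 0.1525)  len=2.1592
  (v4,v1,v0) [-+-] → (-0.250067, -1.855, 0.1525)–(-1.525, -1.855, 0.1525)  len=1.2749
  (v0,v3,v2) [-+-] → (-1.525, 0.30418, 0.1525)–(-1.525, 1.855, 0.1525)  len=1.5508
  (v5,v1,v4) [++-] → (-0.250067, -1.855, 0.1525)–(1.525, -1.855, 0.1525)  len=1.7751
  (v3,v7,v2) [++-] → (0.250067, 1.855, 0.1525)–(-1.525, 1.855, 0.1525)  len=1.7751
  (v2,v7,v6) [-+-] → (0.250067, 1.855, 0.1525)–(1.525, 1.855, 0.1525)  len=1.2749
  (v6,v5,v4) [-+-] → (1.525, -0.30418, 0.1525)–(1.525, -1.855, 0.1525)  len=1.5508
  (v7,v5,v6) [++-] → (1.525, -0.30418, 0.1525)–(1.525, 1.855, 0.1525)  len=2.1592

Chained into 1 loop(s):
  loop 1: 8 segments, perimeter = 13.5200
Total perimeter = 13.520

loops=1 perimeter=13.520


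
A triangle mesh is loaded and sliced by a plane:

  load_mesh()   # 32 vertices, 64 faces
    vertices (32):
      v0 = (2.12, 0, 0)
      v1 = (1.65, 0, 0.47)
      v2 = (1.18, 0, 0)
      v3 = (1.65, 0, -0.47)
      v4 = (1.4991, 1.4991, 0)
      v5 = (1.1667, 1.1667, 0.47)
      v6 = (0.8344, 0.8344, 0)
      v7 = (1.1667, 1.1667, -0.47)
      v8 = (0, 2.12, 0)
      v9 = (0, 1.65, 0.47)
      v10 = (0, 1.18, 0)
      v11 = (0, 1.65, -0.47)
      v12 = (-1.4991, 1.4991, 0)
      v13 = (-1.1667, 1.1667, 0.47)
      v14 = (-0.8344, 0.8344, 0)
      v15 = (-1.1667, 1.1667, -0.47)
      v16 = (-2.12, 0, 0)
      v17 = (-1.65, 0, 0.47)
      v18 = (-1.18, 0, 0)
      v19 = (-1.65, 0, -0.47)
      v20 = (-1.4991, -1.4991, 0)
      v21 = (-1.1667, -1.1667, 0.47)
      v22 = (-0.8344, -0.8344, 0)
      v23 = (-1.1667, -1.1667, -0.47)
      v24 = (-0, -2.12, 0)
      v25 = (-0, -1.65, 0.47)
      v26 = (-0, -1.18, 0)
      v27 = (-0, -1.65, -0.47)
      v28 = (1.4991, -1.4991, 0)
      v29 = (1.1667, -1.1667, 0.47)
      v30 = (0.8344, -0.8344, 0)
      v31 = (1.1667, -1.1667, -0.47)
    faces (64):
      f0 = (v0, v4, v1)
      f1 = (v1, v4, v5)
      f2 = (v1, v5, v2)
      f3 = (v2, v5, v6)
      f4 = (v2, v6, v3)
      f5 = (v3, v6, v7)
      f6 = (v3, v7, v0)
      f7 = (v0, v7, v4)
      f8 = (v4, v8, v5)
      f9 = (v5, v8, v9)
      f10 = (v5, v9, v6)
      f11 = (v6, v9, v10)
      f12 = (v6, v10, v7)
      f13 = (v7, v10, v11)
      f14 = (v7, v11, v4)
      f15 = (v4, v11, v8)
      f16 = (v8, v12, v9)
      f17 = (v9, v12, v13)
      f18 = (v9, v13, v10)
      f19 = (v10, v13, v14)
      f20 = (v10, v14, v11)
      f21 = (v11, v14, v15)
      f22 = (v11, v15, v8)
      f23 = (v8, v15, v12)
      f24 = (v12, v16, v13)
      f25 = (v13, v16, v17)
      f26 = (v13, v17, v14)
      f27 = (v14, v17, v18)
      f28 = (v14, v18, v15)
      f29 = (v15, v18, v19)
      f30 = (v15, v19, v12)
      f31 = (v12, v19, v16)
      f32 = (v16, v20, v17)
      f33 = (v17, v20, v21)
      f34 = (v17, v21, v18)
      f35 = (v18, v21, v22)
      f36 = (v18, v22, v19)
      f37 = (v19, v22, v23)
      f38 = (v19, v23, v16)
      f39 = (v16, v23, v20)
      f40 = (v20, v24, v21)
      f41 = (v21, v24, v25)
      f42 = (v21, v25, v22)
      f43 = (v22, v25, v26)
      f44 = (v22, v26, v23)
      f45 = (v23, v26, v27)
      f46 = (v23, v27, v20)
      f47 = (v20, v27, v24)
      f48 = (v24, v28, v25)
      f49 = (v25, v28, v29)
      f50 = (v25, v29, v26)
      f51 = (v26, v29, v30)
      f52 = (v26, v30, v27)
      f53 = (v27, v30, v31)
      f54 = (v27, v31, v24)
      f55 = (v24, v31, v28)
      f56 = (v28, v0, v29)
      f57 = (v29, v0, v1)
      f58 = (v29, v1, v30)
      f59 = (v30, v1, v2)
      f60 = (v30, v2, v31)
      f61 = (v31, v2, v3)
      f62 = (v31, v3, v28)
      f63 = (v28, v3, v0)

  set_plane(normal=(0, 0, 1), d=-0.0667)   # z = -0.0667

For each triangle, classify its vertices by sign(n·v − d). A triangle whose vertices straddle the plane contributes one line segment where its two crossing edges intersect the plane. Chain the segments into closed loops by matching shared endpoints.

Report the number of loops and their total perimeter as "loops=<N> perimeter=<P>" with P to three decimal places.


Straddling triangles (32 of 64):
  (v2,v6,v3) [++-] → (0.950146, 0.715986, -0.0667)–(1.2467, 0, -0.0667)  len=0.7750
  (v3,v6,v7) [-+-] → (0.950146, 0.715986, -0.0667)–(0.881558, 0.881558, -0.0667)  len=0.1792
  (v3,v7,v0) [--+] → (1.98471, 0.165572, -0.0667)–(2.0533, 0, -0.0667)  len=0.1792
  (v0,v7,v4) [+-+] → (1.98471, 0.165572, -0.0667)–(1.45193, 1.45193, -0.0667)  len=1.3923
  (v6,v10,v7) [++-] → (0.165572, 1.17811, -0.0667)–(0.881558, 0.881558, -0.0667)  len=0.7750
  (v7,v10,v11) [-+-] → (0.165572, 1.17811, -0.0667)–(0, 1.2467, -0.0667)  len=0.1792
  (v7,v11,v4) [--+] → (1.28636, 1.52051, -0.0667)–(1.45193, 1.45193, -0.0667)  len=0.1792
  (v4,v11,v8) [+-+] → (1.28636, 1.52051, -0.0667)–(0, 2.0533, -0.0667)  len=1.3923
  (v10,v14,v11) [++-] → (-0.715986, 0.950146, -0.0667)–(0, 1.2467, -0.0667)  len=0.7750
  (v11,v14,v15) [-+-] → (-0.715986, 0.950146, -0.0667)–(-0.881558, 0.881558, -0.0667)  len=0.1792
  (v11,v15,v8) [--+] → (-0.165572, 1.98471, -0.0667)–(0, 2.0533, -0.0667)  len=0.1792
  (v8,v15,v12) [+-+] → (-0.165572, 1.98471, -0.0667)–(-1.45193, 1.45193, -0.0667)  len=1.3923
  (v14,v18,v15) [++-] → (-1.17811, 0.165572, -0.0667)–(-0.881558, 0.881558, -0.0667)  len=0.7750
  (v15,v18,v19) [-+-] → (-1.17811, 0.165572, -0.0667)–(-1.2467, 0, -0.0667)  len=0.1792
  (v15,v19,v12) [--+] → (-1.52051, 1.28636, -0.0667)–(-1.45193, 1.45193, -0.0667)  len=0.1792
  (v12,v19,v16) [+-+] → (-1.52051, 1.28636, -0.0667)–(-2.0533, 0, -0.0667)  len=1.3923
  (v18,v22,v19) [++-] → (-0.950146, -0.715986, -0.0667)–(-1.2467, 0, -0.0667)  len=0.7750
  (v19,v22,v23) [-+-] → (-0.950146, -0.715986, -0.0667)–(-0.881558, -0.881558, -0.0667)  len=0.1792
  (v19,v23,v16) [--+] → (-1.98471, -0.165572, -0.0667)–(-2.0533, 0, -0.0667)  len=0.1792
  (v16,v23,v20) [+-+] → (-1.98471, -0.165572, -0.0667)–(-1.45193, -1.45193, -0.0667)  len=1.3923
  (v22,v26,v23) [++-] → (-0.165572, -1.17811, -0.0667)–(-0.881558, -0.881558, -0.0667)  len=0.7750
  (v23,v26,v27) [-+-] → (-0.165572, -1.17811, -0.0667)–(0, -1.2467, -0.0667)  len=0.1792
  (v23,v27,v20) [--+] → (-1.28636, -1.52051, -0.0667)–(-1.45193, -1.45193, -0.0667)  len=0.1792
  (v20,v27,v24) [+-+] → (-1.28636, -1.52051, -0.0667)–(0, -2.0533, -0.0667)  len=1.3923
  (v26,v30,v27) [++-] → (0.715986, -0.950146, -0.0667)–(0, -1.2467, -0.0667)  len=0.7750
  (v27,v30,v31) [-+-] → (0.715986, -0.950146, -0.0667)–(0.881558, -0.881558, -0.0667)  len=0.1792
  (v27,v31,v24) [--+] → (0.165572, -1.98471, -0.0667)–(0, -2.0533, -0.0667)  len=0.1792
  (v24,v31,v28) [+-+] → (0.165572, -1.98471, -0.0667)–(1.45193, -1.45193, -0.0667)  len=1.3923
  (v30,v2,v31) [++-] → (1.17811, -0.165572, -0.0667)–(0.881558, -0.881558, -0.0667)  len=0.7750
  (v31,v2,v3) [-+-] → (1.17811, -0.165572, -0.0667)–(1.2467, 0, -0.0667)  len=0.1792
  (v31,v3,v28) [--+] → (1.52051, -1.28636, -0.0667)–(1.45193, -1.45193, -0.0667)  len=0.1792
  (v28,v3,v0) [+-+] → (1.52051, -1.28636, -0.0667)–(2.0533, 0, -0.0667)  len=1.3923

Chained into 2 loop(s):
  loop 1: 16 segments, perimeter = 7.6335
  loop 2: 16 segments, perimeter = 12.5723
Total perimeter = 20.206

loops=2 perimeter=20.206


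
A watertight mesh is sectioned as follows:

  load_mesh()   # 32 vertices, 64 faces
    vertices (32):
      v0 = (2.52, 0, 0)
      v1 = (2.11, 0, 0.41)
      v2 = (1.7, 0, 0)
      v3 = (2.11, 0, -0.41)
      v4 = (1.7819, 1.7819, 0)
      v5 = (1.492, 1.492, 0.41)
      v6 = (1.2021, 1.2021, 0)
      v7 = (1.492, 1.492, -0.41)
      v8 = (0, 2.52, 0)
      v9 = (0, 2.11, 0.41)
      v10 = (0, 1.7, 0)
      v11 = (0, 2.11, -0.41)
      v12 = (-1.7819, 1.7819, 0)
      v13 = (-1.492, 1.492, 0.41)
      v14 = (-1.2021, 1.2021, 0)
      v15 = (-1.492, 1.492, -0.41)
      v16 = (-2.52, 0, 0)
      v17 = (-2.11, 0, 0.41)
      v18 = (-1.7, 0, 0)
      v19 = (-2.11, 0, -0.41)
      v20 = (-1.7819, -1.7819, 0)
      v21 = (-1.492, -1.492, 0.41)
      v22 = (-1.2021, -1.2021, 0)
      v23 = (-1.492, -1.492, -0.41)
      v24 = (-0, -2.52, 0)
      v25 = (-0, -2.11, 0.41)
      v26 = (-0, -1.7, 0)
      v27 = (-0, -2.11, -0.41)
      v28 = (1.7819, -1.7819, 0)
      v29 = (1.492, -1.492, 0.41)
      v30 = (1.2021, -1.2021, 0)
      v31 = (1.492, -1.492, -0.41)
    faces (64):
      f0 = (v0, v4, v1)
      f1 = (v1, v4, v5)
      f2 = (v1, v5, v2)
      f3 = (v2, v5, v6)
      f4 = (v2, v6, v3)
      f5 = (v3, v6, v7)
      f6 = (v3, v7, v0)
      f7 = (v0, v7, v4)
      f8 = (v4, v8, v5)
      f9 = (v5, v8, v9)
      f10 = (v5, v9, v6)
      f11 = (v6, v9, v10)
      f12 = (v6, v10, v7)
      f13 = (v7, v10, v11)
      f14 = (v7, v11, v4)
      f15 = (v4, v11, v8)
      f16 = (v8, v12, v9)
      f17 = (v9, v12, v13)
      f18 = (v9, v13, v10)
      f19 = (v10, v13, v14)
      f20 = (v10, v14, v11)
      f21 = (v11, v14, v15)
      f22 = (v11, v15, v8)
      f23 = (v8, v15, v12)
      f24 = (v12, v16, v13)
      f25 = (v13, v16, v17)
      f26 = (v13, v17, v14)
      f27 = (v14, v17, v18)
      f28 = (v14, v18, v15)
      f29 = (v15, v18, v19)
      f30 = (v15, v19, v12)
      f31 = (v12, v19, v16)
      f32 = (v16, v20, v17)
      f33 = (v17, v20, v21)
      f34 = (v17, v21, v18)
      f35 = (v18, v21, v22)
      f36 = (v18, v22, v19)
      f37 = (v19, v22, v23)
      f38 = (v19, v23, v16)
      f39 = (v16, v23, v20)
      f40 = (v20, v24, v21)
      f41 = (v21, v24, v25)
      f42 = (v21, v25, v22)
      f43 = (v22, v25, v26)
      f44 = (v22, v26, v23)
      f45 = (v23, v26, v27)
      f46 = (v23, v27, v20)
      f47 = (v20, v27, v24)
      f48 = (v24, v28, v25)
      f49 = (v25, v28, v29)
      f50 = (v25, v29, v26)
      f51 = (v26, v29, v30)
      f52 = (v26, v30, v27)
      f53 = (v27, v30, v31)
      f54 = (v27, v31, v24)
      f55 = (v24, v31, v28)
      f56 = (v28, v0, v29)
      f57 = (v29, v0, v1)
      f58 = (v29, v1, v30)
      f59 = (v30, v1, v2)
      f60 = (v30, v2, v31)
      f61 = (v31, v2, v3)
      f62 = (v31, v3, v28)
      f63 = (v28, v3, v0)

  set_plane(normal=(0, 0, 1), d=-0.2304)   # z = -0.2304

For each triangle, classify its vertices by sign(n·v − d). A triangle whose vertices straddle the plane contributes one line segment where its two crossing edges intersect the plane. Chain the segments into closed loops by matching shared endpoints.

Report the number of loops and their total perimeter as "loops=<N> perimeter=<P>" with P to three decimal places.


loops=2 perimeter=25.839

Straddling triangles (32 of 64):
  (v2,v6,v3) [++-] → (1.7123, 0.526578, -0.2304)–(1.9304, 0, -0.2304)  len=0.5700
  (v3,v6,v7) [-+-] → (1.7123, 0.526578, -0.2304)–(1.36501, 1.36501, -0.2304)  len=0.9075
  (v3,v7,v0) [--+] → (1.94231, 0.838431, -0.2304)–(2.2896, 0, -0.2304)  len=0.9075
  (v0,v7,v4) [+-+] → (1.94231, 0.838431, -0.2304)–(1.61899, 1.61899, -0.2304)  len=0.8449
  (v6,v10,v7) [++-] → (0.838431, 1.58311, -0.2304)–(1.36501, 1.36501, -0.2304)  len=0.5700
  (v7,v10,v11) [-+-] → (0.838431, 1.58311, -0.2304)–(0, 1.9304, -0.2304)  len=0.9075
  (v7,v11,v4) [--+] → (0.780559, 1.96628, -0.2304)–(1.61899, 1.61899, -0.2304)  len=0.9075
  (v4,v11,v8) [+-+] → (0.780559, 1.96628, -0.2304)–(0, 2.2896, -0.2304)  len=0.8449
  (v10,v14,v11) [++-] → (-0.526578, 1.7123, -0.2304)–(0, 1.9304, -0.2304)  len=0.5700
  (v11,v14,v15) [-+-] → (-0.526578, 1.7123, -0.2304)–(-1.36501, 1.36501, -0.2304)  len=0.9075
  (v11,v15,v8) [--+] → (-0.838431, 1.94231, -0.2304)–(0, 2.2896, -0.2304)  len=0.9075
  (v8,v15,v12) [+-+] → (-0.838431, 1.94231, -0.2304)–(-1.61899, 1.61899, -0.2304)  len=0.8449
  (v14,v18,v15) [++-] → (-1.58311, 0.838431, -0.2304)–(-1.36501, 1.36501, -0.2304)  len=0.5700
  (v15,v18,v19) [-+-] → (-1.58311, 0.838431, -0.2304)–(-1.9304, 0, -0.2304)  len=0.9075
  (v15,v19,v12) [--+] → (-1.96628, 0.780559, -0.2304)–(-1.61899, 1.61899, -0.2304)  len=0.9075
  (v12,v19,v16) [+-+] → (-1.96628, 0.780559, -0.2304)–(-2.2896, 0, -0.2304)  len=0.8449
  (v18,v22,v19) [++-] → (-1.7123, -0.526578, -0.2304)–(-1.9304, 0, -0.2304)  len=0.5700
  (v19,v22,v23) [-+-] → (-1.7123, -0.526578, -0.2304)–(-1.36501, -1.36501, -0.2304)  len=0.9075
  (v19,v23,v16) [--+] → (-1.94231, -0.838431, -0.2304)–(-2.2896, 0, -0.2304)  len=0.9075
  (v16,v23,v20) [+-+] → (-1.94231, -0.838431, -0.2304)–(-1.61899, -1.61899, -0.2304)  len=0.8449
  (v22,v26,v23) [++-] → (-0.838431, -1.58311, -0.2304)–(-1.36501, -1.36501, -0.2304)  len=0.5700
  (v23,v26,v27) [-+-] → (-0.838431, -1.58311, -0.2304)–(0, -1.9304, -0.2304)  len=0.9075
  (v23,v27,v20) [--+] → (-0.780559, -1.96628, -0.2304)–(-1.61899, -1.61899, -0.2304)  len=0.9075
  (v20,v27,v24) [+-+] → (-0.780559, -1.96628, -0.2304)–(0, -2.2896, -0.2304)  len=0.8449
  (v26,v30,v27) [++-] → (0.526578, -1.7123, -0.2304)–(0, -1.9304, -0.2304)  len=0.5700
  (v27,v30,v31) [-+-] → (0.526578, -1.7123, -0.2304)–(1.36501, -1.36501, -0.2304)  len=0.9075
  (v27,v31,v24) [--+] → (0.838431, -1.94231, -0.2304)–(0, -2.2896, -0.2304)  len=0.9075
  (v24,v31,v28) [+-+] → (0.838431, -1.94231, -0.2304)–(1.61899, -1.61899, -0.2304)  len=0.8449
  (v30,v2,v31) [++-] → (1.58311, -0.838431, -0.2304)–(1.36501, -1.36501, -0.2304)  len=0.5700
  (v31,v2,v3) [-+-] → (1.58311, -0.838431, -0.2304)–(1.9304, 0, -0.2304)  len=0.9075
  (v31,v3,v28) [--+] → (1.96628, -0.780559, -0.2304)–(1.61899, -1.61899, -0.2304)  len=0.9075
  (v28,v3,v0) [+-+] → (1.96628, -0.780559, -0.2304)–(2.2896, 0, -0.2304)  len=0.8449

Chained into 2 loop(s):
  loop 1: 16 segments, perimeter = 11.8198
  loop 2: 16 segments, perimeter = 14.0191
Total perimeter = 25.839


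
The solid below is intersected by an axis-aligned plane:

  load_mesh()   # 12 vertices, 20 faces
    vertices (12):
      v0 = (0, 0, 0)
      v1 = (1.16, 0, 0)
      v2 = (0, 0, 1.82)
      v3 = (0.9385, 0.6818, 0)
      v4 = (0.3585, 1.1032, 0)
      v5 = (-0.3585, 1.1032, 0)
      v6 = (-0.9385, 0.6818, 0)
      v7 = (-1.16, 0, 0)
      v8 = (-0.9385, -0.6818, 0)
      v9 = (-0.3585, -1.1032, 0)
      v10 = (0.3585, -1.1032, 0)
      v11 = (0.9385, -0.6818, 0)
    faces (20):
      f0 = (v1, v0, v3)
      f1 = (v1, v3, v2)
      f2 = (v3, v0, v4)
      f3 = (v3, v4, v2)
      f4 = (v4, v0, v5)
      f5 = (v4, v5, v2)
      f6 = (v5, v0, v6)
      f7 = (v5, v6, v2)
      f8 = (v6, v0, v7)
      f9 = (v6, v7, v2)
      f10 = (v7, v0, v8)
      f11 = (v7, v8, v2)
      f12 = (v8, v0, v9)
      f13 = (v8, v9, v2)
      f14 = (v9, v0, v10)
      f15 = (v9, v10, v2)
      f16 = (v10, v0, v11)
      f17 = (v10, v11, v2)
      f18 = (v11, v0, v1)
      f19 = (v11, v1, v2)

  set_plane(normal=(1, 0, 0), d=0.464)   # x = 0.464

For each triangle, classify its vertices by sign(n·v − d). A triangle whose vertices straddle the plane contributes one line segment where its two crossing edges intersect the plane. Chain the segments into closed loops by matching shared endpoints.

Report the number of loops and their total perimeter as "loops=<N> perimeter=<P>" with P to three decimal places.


loops=1 perimeter=5.109

Straddling triangles (8 of 20):
  (v1,v0,v3) [+-+] → (0.464, 0, 0)–(0.464, 0.337086, 0)  len=0.3371
  (v1,v3,v2) [++-] → (0.464, 0.337086, 0.920181)–(0.464, 0, 1.092)  len=0.3783
  (v3,v0,v4) [+--] → (0.464, 0.337086, 0)–(0.464, 1.02655, 0)  len=0.6895
  (v3,v4,v2) [+--] → (0.464, 1.02655, 0)–(0.464, 0.337086, 0.920181)  len=1.1498
  (v10,v0,v11) [--+] → (0.464, -0.337086, 0)–(0.464, -1.02655, 0)  len=0.6895
  (v10,v11,v2) [-+-] → (0.464, -1.02655, 0)–(0.464, -0.337086, 0.920181)  len=1.1498
  (v11,v0,v1) [+-+] → (0.464, -0.337086, 0)–(0.464, 0, 0)  len=0.3371
  (v11,v1,v2) [++-] → (0.464, 0, 1.092)–(0.464, -0.337086, 0.920181)  len=0.3783

Chained into 1 loop(s):
  loop 1: 8 segments, perimeter = 5.1094
Total perimeter = 5.109


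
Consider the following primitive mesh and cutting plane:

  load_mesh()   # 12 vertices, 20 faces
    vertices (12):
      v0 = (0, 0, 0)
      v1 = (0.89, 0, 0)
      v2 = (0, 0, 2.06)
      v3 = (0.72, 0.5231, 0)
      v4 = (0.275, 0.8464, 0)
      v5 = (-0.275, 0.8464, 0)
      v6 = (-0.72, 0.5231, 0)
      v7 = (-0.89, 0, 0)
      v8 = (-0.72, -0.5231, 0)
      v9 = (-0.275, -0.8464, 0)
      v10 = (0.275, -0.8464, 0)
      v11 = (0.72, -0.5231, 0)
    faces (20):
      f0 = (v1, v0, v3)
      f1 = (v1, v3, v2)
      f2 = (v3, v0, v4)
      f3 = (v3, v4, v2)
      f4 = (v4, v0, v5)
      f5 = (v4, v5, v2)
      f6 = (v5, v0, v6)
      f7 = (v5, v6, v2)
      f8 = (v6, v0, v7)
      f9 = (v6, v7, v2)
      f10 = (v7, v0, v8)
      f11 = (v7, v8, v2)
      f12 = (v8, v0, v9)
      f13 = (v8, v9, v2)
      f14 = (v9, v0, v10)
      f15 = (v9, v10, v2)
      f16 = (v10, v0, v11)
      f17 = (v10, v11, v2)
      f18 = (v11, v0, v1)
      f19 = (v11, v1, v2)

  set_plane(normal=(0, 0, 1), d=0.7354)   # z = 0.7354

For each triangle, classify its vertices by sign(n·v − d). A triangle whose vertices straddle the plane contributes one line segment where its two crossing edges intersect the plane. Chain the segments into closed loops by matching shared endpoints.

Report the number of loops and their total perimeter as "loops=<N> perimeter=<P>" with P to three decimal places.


Straddling triangles (10 of 20):
  (v1,v3,v2) [--+] → (0.462967, 0.336358, 0.7354)–(0.572279, 0, 0.7354)  len=0.3537
  (v3,v4,v2) [--+] → (0.176828, 0.544243, 0.7354)–(0.462967, 0.336358, 0.7354)  len=0.3537
  (v4,v5,v2) [--+] → (-0.176828, 0.544243, 0.7354)–(0.176828, 0.544243, 0.7354)  len=0.3537
  (v5,v6,v2) [--+] → (-0.462967, 0.336358, 0.7354)–(-0.176828, 0.544243, 0.7354)  len=0.3537
  (v6,v7,v2) [--+] → (-0.572279, 0, 0.7354)–(-0.462967, 0.336358, 0.7354)  len=0.3537
  (v7,v8,v2) [--+] → (-0.462967, -0.336358, 0.7354)–(-0.572279, 0, 0.7354)  len=0.3537
  (v8,v9,v2) [--+] → (-0.176828, -0.544243, 0.7354)–(-0.462967, -0.336358, 0.7354)  len=0.3537
  (v9,v10,v2) [--+] → (0.176828, -0.544243, 0.7354)–(-0.176828, -0.544243, 0.7354)  len=0.3537
  (v10,v11,v2) [--+] → (0.462967, -0.336358, 0.7354)–(0.176828, -0.544243, 0.7354)  len=0.3537
  (v11,v1,v2) [--+] → (0.572279, 0, 0.7354)–(0.462967, -0.336358, 0.7354)  len=0.3537

Chained into 1 loop(s):
  loop 1: 10 segments, perimeter = 3.5367
Total perimeter = 3.537

loops=1 perimeter=3.537


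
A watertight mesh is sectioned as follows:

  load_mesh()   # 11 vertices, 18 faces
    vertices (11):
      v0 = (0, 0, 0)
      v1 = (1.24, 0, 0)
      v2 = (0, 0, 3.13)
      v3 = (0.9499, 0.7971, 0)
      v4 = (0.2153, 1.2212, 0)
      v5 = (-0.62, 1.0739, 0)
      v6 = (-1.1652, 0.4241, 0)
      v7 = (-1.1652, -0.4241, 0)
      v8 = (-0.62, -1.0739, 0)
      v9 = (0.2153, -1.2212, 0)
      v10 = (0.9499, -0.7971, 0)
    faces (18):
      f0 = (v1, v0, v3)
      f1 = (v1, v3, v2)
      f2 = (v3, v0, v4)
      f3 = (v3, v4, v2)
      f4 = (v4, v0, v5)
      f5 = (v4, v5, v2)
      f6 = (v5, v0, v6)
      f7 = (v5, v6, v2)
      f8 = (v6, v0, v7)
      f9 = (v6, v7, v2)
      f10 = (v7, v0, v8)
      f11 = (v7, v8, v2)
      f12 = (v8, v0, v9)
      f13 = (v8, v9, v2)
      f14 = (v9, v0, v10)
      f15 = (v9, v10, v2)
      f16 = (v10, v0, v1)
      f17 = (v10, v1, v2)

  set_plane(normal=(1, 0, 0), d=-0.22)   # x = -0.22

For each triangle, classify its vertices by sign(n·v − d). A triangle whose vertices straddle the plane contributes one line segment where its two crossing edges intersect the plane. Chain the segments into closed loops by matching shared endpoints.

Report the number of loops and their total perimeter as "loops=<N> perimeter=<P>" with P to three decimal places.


loops=1 perimeter=7.968

Straddling triangles (10 of 18):
  (v4,v0,v5) [++-] → (-0.22, 0.381061, 0)–(-0.22, 1.14444, 0)  len=0.7634
  (v4,v5,v2) [+-+] → (-0.22, 1.14444, 0)–(-0.22, 0.381061, 2.01935)  len=2.1588
  (v5,v0,v6) [-+-] → (-0.22, 0.381061, 0)–(-0.22, 0.0800738, 0)  len=0.3010
  (v5,v6,v2) [--+] → (-0.22, 0.0800738, 2.53903)–(-0.22, 0.381061, 2.01935)  len=0.6005
  (v6,v0,v7) [-+-] → (-0.22, 0.0800738, 0)–(-0.22, -0.0800738, 0)  len=0.1601
  (v6,v7,v2) [--+] → (-0.22, -0.0800738, 2.53903)–(-0.22, 0.0800738, 2.53903)  len=0.1601
  (v7,v0,v8) [-+-] → (-0.22, -0.0800738, 0)–(-0.22, -0.381061, 0)  len=0.3010
  (v7,v8,v2) [--+] → (-0.22, -0.381061, 2.01935)–(-0.22, -0.0800738, 2.53903)  len=0.6005
  (v8,v0,v9) [-++] → (-0.22, -0.381061, 0)–(-0.22, -1.14444, 0)  len=0.7634
  (v8,v9,v2) [-++] → (-0.22, -1.14444, 0)–(-0.22, -0.381061, 2.01935)  len=2.1588

Chained into 1 loop(s):
  loop 1: 10 segments, perimeter = 7.9678
Total perimeter = 7.968


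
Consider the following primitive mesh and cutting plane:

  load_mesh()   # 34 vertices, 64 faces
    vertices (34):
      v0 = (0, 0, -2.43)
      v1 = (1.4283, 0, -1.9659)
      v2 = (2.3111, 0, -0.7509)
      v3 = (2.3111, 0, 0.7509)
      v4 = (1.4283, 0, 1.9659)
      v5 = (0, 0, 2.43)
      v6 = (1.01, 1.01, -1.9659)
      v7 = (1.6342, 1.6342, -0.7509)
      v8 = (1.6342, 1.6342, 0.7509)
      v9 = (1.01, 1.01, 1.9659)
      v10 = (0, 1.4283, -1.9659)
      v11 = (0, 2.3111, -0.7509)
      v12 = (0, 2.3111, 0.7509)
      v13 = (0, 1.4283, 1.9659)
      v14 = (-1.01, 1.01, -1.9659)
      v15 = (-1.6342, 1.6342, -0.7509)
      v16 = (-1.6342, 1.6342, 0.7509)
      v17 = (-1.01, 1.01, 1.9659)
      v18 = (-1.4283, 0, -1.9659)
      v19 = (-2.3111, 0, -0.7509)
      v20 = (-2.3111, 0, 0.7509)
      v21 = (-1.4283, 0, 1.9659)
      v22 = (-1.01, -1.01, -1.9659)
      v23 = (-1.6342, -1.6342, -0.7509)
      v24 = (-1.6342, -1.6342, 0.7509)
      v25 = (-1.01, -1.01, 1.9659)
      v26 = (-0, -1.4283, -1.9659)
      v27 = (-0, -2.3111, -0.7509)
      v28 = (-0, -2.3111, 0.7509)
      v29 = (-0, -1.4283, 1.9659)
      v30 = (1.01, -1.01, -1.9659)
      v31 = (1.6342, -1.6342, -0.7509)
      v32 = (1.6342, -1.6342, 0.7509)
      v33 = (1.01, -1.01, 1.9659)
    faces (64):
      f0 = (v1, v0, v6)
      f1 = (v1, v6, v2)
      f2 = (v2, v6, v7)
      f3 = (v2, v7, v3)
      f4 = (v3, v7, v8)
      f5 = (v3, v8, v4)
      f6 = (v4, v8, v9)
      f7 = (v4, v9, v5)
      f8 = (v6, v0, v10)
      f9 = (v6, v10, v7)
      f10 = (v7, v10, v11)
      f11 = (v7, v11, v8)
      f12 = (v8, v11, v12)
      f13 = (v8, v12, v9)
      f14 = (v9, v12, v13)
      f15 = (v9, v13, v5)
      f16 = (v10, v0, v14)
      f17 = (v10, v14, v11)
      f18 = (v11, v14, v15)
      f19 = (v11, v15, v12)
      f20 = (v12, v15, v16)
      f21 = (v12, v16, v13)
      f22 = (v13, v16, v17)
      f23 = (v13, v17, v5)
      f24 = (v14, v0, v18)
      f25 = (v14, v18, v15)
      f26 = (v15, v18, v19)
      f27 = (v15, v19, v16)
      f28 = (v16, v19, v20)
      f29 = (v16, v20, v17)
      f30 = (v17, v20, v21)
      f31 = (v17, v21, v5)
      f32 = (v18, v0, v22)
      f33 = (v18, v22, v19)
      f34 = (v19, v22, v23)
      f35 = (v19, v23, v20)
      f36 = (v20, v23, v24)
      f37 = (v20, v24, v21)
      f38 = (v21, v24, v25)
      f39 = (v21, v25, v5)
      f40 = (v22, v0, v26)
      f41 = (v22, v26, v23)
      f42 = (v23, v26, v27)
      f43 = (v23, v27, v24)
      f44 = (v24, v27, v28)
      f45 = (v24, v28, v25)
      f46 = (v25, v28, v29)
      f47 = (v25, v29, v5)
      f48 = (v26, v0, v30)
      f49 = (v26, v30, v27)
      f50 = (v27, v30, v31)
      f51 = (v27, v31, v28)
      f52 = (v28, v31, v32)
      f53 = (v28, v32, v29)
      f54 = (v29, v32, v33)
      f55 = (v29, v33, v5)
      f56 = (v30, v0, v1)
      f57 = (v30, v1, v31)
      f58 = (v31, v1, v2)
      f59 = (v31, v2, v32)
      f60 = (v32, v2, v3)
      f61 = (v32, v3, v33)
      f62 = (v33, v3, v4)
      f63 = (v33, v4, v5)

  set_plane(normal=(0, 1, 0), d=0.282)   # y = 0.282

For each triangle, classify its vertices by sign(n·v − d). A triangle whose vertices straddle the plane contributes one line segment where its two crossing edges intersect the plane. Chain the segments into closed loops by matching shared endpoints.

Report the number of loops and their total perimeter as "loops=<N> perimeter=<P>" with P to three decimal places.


Straddling triangles (20 of 64):
  (v1,v0,v6) [--+] → (0.282, 0.282, -2.30042)–(1.31151, 0.282, -1.9659)  len=1.0825
  (v1,v6,v2) [-+-] → (1.31151, 0.282, -1.9659)–(1.94782, 0.282, -1.09014)  len=1.0825
  (v2,v6,v7) [-++] → (1.94782, 0.282, -1.09014)–(2.19429, 0.282, -0.7509)  len=0.4193
  (v2,v7,v3) [-+-] → (2.19429, 0.282, -0.7509)–(2.19429, 0.282, 0.491747)  len=1.2426
  (v3,v7,v8) [-++] → (2.19429, 0.282, 0.491747)–(2.19429, 0.282, 0.7509)  len=0.2592
  (v3,v8,v4) [-+-] → (2.19429, 0.282, 0.7509)–(1.46383, 0.282, 1.75624)  len=1.2427
  (v4,v8,v9) [-++] → (1.46383, 0.282, 1.75624)–(1.31151, 0.282, 1.9659)  len=0.2592
  (v4,v9,v5) [-+-] → (1.31151, 0.282, 1.9659)–(0.282, 0.282, 2.30042)  len=1.0825
  (v6,v0,v10) [+-+] → (0.282, 0.282, -2.30042)–(0, 0.282, -2.33837)  len=0.2845
  (v9,v13,v5) [++-] → (0, 0.282, 2.33837)–(0.282, 0.282, 2.30042)  len=0.2845
  (v10,v0,v14) [+-+] → (0, 0.282, -2.33837)–(-0.282, 0.282, -2.30042)  len=0.2845
  (v13,v17,v5) [++-] → (-0.282, 0.282, 2.30042)–(0, 0.282, 2.33837)  len=0.2845
  (v14,v0,v18) [+--] → (-0.282, 0.282, -2.30042)–(-1.31151, 0.282, -1.9659)  len=1.0825
  (v14,v18,v15) [+-+] → (-1.31151, 0.282, -1.9659)–(-1.46383, 0.282, -1.75624)  len=0.2592
  (v15,v18,v19) [+--] → (-1.46383, 0.282, -1.75624)–(-2.19429, 0.282, -0.7509)  len=1.2427
  (v15,v19,v16) [+-+] → (-2.19429, 0.282, -0.7509)–(-2.19429, 0.282, -0.491747)  len=0.2592
  (v16,v19,v20) [+--] → (-2.19429, 0.282, -0.491747)–(-2.19429, 0.282, 0.7509)  len=1.2426
  (v16,v20,v17) [+-+] → (-2.19429, 0.282, 0.7509)–(-1.94782, 0.282, 1.09014)  len=0.4193
  (v17,v20,v21) [+--] → (-1.94782, 0.282, 1.09014)–(-1.31151, 0.282, 1.9659)  len=1.0825
  (v17,v21,v5) [+--] → (-1.31151, 0.282, 1.9659)–(-0.282, 0.282, 2.30042)  len=1.0825

Chained into 1 loop(s):
  loop 1: 20 segments, perimeter = 14.4791
Total perimeter = 14.479

loops=1 perimeter=14.479


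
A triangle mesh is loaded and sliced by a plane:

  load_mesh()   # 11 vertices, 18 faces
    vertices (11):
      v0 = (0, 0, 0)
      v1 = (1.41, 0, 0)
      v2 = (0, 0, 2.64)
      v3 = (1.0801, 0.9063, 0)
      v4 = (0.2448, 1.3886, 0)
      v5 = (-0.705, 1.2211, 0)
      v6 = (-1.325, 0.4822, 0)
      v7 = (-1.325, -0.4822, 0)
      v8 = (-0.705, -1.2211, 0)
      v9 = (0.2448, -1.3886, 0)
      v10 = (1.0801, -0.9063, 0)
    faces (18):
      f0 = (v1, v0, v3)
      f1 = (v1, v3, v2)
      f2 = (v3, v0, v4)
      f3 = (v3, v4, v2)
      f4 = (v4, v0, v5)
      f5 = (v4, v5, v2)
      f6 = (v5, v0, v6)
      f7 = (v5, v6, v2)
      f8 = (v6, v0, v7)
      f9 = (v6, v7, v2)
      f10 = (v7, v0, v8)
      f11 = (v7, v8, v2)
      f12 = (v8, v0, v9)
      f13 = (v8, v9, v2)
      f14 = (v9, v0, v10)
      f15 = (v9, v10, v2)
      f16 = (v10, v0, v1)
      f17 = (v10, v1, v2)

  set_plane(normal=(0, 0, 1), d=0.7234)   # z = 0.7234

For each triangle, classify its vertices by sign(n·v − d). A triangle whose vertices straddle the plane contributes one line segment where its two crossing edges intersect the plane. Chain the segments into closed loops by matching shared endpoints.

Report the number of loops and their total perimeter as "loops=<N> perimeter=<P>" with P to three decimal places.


Straddling triangles (9 of 18):
  (v1,v3,v2) [--+] → (0.784136, 0.65796, 0.7234)–(1.02364, 0, 0.7234)  len=0.7002
  (v3,v4,v2) [--+] → (0.177721, 1.0081, 0.7234)–(0.784136, 0.65796, 0.7234)  len=0.7002
  (v4,v5,v2) [--+] → (-0.511819, 0.8865, 0.7234)–(0.177721, 1.0081, 0.7234)  len=0.7002
  (v5,v6,v2) [--+] → (-0.96193, 0.35007, 0.7234)–(-0.511819, 0.8865, 0.7234)  len=0.7003
  (v6,v7,v2) [--+] → (-0.96193, -0.35007, 0.7234)–(-0.96193, 0.35007, 0.7234)  len=0.7001
  (v7,v8,v2) [--+] → (-0.511819, -0.8865, 0.7234)–(-0.96193, -0.35007, 0.7234)  len=0.7003
  (v8,v9,v2) [--+] → (0.177721, -1.0081, 0.7234)–(-0.511819, -0.8865, 0.7234)  len=0.7002
  (v9,v10,v2) [--+] → (0.784136, -0.65796, 0.7234)–(0.177721, -1.0081, 0.7234)  len=0.7002
  (v10,v1,v2) [--+] → (1.02364, 0, 0.7234)–(0.784136, -0.65796, 0.7234)  len=0.7002

Chained into 1 loop(s):
  loop 1: 9 segments, perimeter = 6.3019
Total perimeter = 6.302

loops=1 perimeter=6.302


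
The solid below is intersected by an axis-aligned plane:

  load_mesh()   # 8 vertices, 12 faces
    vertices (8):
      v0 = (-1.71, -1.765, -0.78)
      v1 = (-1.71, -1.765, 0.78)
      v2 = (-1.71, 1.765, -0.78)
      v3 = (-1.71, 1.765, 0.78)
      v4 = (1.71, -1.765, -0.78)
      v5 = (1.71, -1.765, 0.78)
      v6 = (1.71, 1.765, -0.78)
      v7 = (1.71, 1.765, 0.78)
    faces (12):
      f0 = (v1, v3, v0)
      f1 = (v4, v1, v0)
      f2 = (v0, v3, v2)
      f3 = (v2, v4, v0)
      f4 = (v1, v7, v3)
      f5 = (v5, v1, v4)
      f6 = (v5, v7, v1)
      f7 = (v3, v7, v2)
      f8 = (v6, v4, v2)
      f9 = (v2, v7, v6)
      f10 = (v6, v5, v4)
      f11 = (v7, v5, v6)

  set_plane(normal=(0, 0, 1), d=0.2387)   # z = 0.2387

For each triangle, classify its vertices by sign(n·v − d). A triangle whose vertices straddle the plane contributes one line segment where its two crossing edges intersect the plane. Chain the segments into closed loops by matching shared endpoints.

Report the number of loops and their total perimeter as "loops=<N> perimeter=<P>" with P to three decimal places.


Straddling triangles (8 of 12):
  (v1,v3,v0) [++-] → (-1.71, 0.540135, 0.2387)–(-1.71, -1.765, 0.2387)  len=2.3051
  (v4,v1,v0) [-+-] → (-0.523304, -1.765, 0.2387)–(-1.71, -1.765, 0.2387)  len=1.1867
  (v0,v3,v2) [-+-] → (-1.71, 0.540135, 0.2387)–(-1.71, 1.765, 0.2387)  len=1.2249
  (v5,v1,v4) [++-] → (-0.523304, -1.765, 0.2387)–(1.71, -1.765, 0.2387)  len=2.2333
  (v3,v7,v2) [++-] → (0.523304, 1.765, 0.2387)–(-1.71, 1.765, 0.2387)  len=2.2333
  (v2,v7,v6) [-+-] → (0.523304, 1.765, 0.2387)–(1.71, 1.765, 0.2387)  len=1.1867
  (v6,v5,v4) [-+-] → (1.71, -0.540135, 0.2387)–(1.71, -1.765, 0.2387)  len=1.2249
  (v7,v5,v6) [++-] → (1.71, -0.540135, 0.2387)–(1.71, 1.765, 0.2387)  len=2.3051

Chained into 1 loop(s):
  loop 1: 8 segments, perimeter = 13.9000
Total perimeter = 13.900

loops=1 perimeter=13.900


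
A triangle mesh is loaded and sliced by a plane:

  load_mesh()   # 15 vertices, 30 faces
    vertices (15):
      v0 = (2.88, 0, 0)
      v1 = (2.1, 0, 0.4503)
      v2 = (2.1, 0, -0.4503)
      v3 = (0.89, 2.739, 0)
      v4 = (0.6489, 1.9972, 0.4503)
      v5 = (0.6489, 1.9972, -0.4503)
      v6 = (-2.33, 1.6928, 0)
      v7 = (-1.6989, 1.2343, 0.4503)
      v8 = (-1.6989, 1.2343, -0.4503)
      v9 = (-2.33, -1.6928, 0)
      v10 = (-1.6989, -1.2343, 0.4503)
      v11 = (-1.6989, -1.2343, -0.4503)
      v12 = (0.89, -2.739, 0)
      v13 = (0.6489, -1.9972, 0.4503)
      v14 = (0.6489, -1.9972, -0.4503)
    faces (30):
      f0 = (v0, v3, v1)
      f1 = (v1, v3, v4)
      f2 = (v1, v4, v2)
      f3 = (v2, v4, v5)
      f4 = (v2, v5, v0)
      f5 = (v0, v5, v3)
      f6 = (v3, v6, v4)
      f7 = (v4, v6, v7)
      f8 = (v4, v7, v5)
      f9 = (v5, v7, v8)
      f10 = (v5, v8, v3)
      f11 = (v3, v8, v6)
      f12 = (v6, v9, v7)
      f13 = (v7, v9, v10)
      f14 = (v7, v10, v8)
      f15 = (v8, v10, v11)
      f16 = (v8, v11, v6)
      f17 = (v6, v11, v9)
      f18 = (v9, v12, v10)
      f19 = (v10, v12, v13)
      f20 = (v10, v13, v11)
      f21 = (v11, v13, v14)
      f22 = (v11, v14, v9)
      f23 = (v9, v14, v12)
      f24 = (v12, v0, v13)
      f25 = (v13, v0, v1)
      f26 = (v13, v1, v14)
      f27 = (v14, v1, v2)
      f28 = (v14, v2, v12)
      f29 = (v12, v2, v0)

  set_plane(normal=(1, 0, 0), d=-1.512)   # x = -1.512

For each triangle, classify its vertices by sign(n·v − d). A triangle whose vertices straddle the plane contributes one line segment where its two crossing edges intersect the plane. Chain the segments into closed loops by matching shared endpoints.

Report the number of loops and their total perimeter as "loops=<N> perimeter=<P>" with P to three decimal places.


loops=2 perimeter=5.009

Straddling triangles (12 of 30):
  (v3,v6,v4) [+-+] → (-1.512, 1.95857, 0)–(-1.512, 1.77639, 0.123651)  len=0.2202
  (v4,v6,v7) [+--] → (-1.512, 1.77639, 0.123651)–(-1.512, 1.29503, 0.4503)  len=0.5817
  (v4,v7,v5) [+-+] → (-1.512, 1.29503, 0.4503)–(-1.512, 1.29503, 0.378606)  len=0.0717
  (v5,v7,v8) [+--] → (-1.512, 1.29503, 0.378606)–(-1.512, 1.29503, -0.4503)  len=0.8289
  (v5,v8,v3) [+-+] → (-1.512, 1.29503, -0.4503)–(-1.512, 1.34293, -0.417792)  len=0.0579
  (v3,v8,v6) [+--] → (-1.512, 1.34293, -0.417792)–(-1.512, 1.95857, 0)  len=0.7440
  (v9,v12,v10) [-+-] → (-1.512, -1.95857, 0)–(-1.512, -1.34293, 0.417792)  len=0.7440
  (v10,v12,v13) [-++] → (-1.512, -1.34293, 0.417792)–(-1.512, -1.29503, 0.4503)  len=0.0579
  (v10,v13,v11) [-+-] → (-1.512, -1.29503, 0.4503)–(-1.512, -1.29503, -0.378606)  len=0.8289
  (v11,v13,v14) [-++] → (-1.512, -1.29503, -0.378606)–(-1.512, -1.29503, -0.4503)  len=0.0717
  (v11,v14,v9) [-+-] → (-1.512, -1.29503, -0.4503)–(-1.512, -1.77639, -0.123651)  len=0.5817
  (v9,v14,v12) [-++] → (-1.512, -1.77639, -0.123651)–(-1.512, -1.95857, 0)  len=0.2202

Chained into 2 loop(s):
  loop 1: 6 segments, perimeter = 2.5044
  loop 2: 6 segments, perimeter = 2.5044
Total perimeter = 5.009
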